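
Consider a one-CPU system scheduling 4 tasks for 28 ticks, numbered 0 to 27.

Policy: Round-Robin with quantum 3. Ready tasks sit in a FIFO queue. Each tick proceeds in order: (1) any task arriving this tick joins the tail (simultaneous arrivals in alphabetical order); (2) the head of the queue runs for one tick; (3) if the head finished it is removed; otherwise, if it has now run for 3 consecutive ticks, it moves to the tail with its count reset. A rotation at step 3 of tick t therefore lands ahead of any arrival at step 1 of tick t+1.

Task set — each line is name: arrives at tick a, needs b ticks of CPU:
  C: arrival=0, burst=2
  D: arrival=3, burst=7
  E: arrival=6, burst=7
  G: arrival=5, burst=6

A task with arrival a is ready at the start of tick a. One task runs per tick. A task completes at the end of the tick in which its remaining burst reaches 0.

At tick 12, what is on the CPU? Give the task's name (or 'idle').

t=0: queue=[C] q_used=0 → run C
t=1: queue=[C] q_used=1 → run C
t=2: (idle)
t=3: queue=[D] q_used=0 → run D
t=4: queue=[D] q_used=1 → run D
t=5: queue=[D,G] q_used=2 → run D
t=6: queue=[G,D,E] q_used=0 → run G
t=7: queue=[G,D,E] q_used=1 → run G
t=8: queue=[G,D,E] q_used=2 → run G
t=9: queue=[D,E,G] q_used=0 → run D
t=10: queue=[D,E,G] q_used=1 → run D
t=11: queue=[D,E,G] q_used=2 → run D
t=12: queue=[E,G,D] q_used=0 → run E
t=13: queue=[E,G,D] q_used=1 → run E
t=14: queue=[E,G,D] q_used=2 → run E
t=15: queue=[G,D,E] q_used=0 → run G
t=16: queue=[G,D,E] q_used=1 → run G
t=17: queue=[G,D,E] q_used=2 → run G
t=18: queue=[D,E] q_used=0 → run D
t=19: queue=[E] q_used=0 → run E
t=20: queue=[E] q_used=1 → run E
t=21: queue=[E] q_used=2 → run E
t=22: queue=[E] q_used=0 → run E
t=23: (idle)
t=24: (idle)
t=25: (idle)
t=26: (idle)
t=27: (idle)

running at tick 12 = E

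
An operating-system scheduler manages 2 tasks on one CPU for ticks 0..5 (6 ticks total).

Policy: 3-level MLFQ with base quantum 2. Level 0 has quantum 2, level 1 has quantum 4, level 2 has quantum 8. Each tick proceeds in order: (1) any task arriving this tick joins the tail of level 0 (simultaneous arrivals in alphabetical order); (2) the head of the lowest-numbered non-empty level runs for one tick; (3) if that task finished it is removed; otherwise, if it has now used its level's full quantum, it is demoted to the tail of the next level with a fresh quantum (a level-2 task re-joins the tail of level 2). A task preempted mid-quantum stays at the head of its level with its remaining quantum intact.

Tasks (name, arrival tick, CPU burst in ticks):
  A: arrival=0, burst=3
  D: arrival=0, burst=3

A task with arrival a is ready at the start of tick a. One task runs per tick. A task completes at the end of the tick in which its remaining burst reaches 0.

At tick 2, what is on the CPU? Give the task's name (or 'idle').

running at tick 2 = D

t=0: L0/L1/L2 = AD/-/- → run A
t=1: L0/L1/L2 = AD/-/- → run A
t=2: L0/L1/L2 = D/A/- → run D
t=3: L0/L1/L2 = D/A/- → run D
t=4: L0/L1/L2 = -/AD/- → run A
t=5: L0/L1/L2 = -/D/- → run D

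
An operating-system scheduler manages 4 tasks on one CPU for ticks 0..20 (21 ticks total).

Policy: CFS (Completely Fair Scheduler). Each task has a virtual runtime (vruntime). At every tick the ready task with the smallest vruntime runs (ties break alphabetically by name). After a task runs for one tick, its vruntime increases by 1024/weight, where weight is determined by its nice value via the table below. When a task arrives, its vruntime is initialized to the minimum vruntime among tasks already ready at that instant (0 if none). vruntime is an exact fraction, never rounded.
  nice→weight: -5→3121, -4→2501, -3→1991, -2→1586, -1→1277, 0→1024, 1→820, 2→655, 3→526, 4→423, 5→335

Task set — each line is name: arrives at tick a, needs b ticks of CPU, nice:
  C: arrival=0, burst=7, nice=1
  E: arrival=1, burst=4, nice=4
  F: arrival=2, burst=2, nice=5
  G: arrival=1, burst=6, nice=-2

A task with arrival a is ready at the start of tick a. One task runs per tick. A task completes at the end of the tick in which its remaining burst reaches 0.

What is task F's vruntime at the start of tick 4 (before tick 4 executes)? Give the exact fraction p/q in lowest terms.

vruntime(F, start of tick 4) = 59136/13735

t=0: vr[C=0] → run C
t=1: vr[C=256/205 E=256/205 G=256/205] → run C
t=2: vr[C=512/205 E=256/205 F=256/205 G=256/205] → run E
t=3: vr[C=512/205 E=318208/86715 F=256/205 G=256/205] → run F
t=4: vr[C=512/205 E=318208/86715 F=59136/13735 G=256/205] → run G
t=5: vr[C=512/205 E=318208/86715 F=59136/13735 G=307968/162565] → run G
t=6: vr[C=512/205 E=318208/86715 F=59136/13735 G=412928/162565] → run C
t=7: vr[C=768/205 E=318208/86715 F=59136/13735 G=412928/162565] → run G
t=8: vr[C=768/205 E=318208/86715 F=59136/13735 G=517888/162565] → run G
t=9: vr[C=768/205 E=318208/86715 F=59136/13735 G=622848/162565] → run E
t=10: vr[C=768/205 E=528128/86715 F=59136/13735 G=622848/162565] → run C
t=11: vr[C=1024/205 E=528128/86715 F=59136/13735 G=622848/162565] → run G
t=12: vr[C=1024/205 E=528128/86715 F=59136/13735 G=727808/162565] → run F
t=13: vr[C=1024/205 E=528128/86715 G=727808/162565] → run G
t=14: vr[C=1024/205 E=528128/86715] → run C
t=15: vr[C=256/41 E=528128/86715] → run E
t=16: vr[C=256/41 E=246016/28905] → run C
t=17: vr[C=1536/205 E=246016/28905] → run C
t=18: vr[E=246016/28905] → run E
t=19: (idle)
t=20: (idle)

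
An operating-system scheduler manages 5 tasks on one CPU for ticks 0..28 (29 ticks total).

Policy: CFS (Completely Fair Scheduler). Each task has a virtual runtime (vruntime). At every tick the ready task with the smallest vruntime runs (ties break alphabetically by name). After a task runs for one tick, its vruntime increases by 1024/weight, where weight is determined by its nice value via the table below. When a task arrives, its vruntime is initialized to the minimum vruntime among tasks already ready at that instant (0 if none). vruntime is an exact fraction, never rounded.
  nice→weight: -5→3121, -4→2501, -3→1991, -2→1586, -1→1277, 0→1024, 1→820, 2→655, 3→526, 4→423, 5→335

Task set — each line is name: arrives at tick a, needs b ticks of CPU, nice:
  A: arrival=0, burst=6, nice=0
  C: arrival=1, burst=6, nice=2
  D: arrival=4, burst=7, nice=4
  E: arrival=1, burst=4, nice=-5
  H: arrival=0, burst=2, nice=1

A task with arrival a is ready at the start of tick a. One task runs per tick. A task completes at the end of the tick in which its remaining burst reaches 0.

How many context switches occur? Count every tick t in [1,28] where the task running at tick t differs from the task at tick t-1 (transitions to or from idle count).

t=0: vr[A=0 H=0] → run A
t=1: vr[A=1 C=0 E=0 H=0] → run C
t=2: vr[A=1 C=1024/655 E=0 H=0] → run E
t=3: vr[A=1 C=1024/655 E=1024/3121 H=0] → run H
t=4: vr[A=1 C=1024/655 D=1024/3121 E=1024/3121 H=256/205] → run D
t=5: vr[A=1 C=1024/655 D=3629056/1320183 E=1024/3121 H=256/205] → run E
t=6: vr[A=1 C=1024/655 D=3629056/1320183 E=2048/3121 H=256/205] → run E
t=7: vr[A=1 C=1024/655 D=3629056/1320183 E=3072/3121 H=256/205] → run E
t=8: vr[A=1 C=1024/655 D=3629056/1320183 H=256/205] → run A
t=9: vr[A=2 C=1024/655 D=3629056/1320183 H=256/205] → run H
t=10: vr[A=2 C=1024/655 D=3629056/1320183] → run C
t=11: vr[A=2 C=2048/655 D=3629056/1320183] → run A
t=12: vr[A=3 C=2048/655 D=3629056/1320183] → run D
t=13: vr[A=3 C=2048/655 D=6824960/1320183] → run A
t=14: vr[A=4 C=2048/655 D=6824960/1320183] → run C
t=15: vr[A=4 C=3072/655 D=6824960/1320183] → run A
t=16: vr[A=5 C=3072/655 D=6824960/1320183] → run C
t=17: vr[A=5 C=4096/655 D=6824960/1320183] → run A
t=18: vr[C=4096/655 D=6824960/1320183] → run D
t=19: vr[C=4096/655 D=3340288/440061] → run C
t=20: vr[C=1024/131 D=3340288/440061] → run D
t=21: vr[C=1024/131 D=13216768/1320183] → run C
t=22: vr[D=13216768/1320183] → run D
t=23: vr[D=16412672/1320183] → run D
t=24: vr[D=6536192/440061] → run D
t=25: (idle)
t=26: (idle)
t=27: (idle)
t=28: (idle)

context switches = 21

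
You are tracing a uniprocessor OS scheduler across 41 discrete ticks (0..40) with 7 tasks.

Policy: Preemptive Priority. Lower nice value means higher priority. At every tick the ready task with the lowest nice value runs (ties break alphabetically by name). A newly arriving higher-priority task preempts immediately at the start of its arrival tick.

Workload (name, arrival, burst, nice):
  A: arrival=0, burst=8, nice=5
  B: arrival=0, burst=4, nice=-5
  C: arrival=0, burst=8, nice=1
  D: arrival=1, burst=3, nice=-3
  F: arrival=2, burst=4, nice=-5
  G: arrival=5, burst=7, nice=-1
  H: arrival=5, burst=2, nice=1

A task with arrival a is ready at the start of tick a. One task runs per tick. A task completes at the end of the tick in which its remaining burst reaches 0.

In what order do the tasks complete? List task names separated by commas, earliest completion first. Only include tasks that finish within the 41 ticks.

completion order = B, F, D, G, C, H, A

t=0: ready={A,B,C} → run B
t=1: ready={A,B,C,D} → run B
t=2: ready={A,B,C,D,F} → run B
t=3: ready={A,B,C,D,F} → run B
t=4: ready={A,C,D,F} → run F
t=5: ready={A,C,D,F,G,H} → run F
t=6: ready={A,C,D,F,G,H} → run F
t=7: ready={A,C,D,F,G,H} → run F
t=8: ready={A,C,D,G,H} → run D
t=9: ready={A,C,D,G,H} → run D
t=10: ready={A,C,D,G,H} → run D
t=11: ready={A,C,G,H} → run G
t=12: ready={A,C,G,H} → run G
t=13: ready={A,C,G,H} → run G
t=14: ready={A,C,G,H} → run G
t=15: ready={A,C,G,H} → run G
t=16: ready={A,C,G,H} → run G
t=17: ready={A,C,G,H} → run G
t=18: ready={A,C,H} → run C
t=19: ready={A,C,H} → run C
t=20: ready={A,C,H} → run C
t=21: ready={A,C,H} → run C
t=22: ready={A,C,H} → run C
t=23: ready={A,C,H} → run C
t=24: ready={A,C,H} → run C
t=25: ready={A,C,H} → run C
t=26: ready={A,H} → run H
t=27: ready={A,H} → run H
t=28: ready={A} → run A
t=29: ready={A} → run A
t=30: ready={A} → run A
t=31: ready={A} → run A
t=32: ready={A} → run A
t=33: ready={A} → run A
t=34: ready={A} → run A
t=35: ready={A} → run A
t=36: (idle)
t=37: (idle)
t=38: (idle)
t=39: (idle)
t=40: (idle)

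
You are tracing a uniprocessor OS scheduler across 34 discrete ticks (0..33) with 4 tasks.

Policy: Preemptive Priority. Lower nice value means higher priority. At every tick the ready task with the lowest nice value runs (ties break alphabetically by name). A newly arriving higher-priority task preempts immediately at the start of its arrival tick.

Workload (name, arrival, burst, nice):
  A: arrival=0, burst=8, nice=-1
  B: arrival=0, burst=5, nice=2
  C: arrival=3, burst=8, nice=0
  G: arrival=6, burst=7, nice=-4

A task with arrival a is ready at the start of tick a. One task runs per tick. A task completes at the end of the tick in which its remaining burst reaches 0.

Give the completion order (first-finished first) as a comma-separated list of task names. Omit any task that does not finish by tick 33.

completion order = G, A, C, B

t=0: ready={A,B} → run A
t=1: ready={A,B} → run A
t=2: ready={A,B} → run A
t=3: ready={A,B,C} → run A
t=4: ready={A,B,C} → run A
t=5: ready={A,B,C} → run A
t=6: ready={A,B,C,G} → run G
t=7: ready={A,B,C,G} → run G
t=8: ready={A,B,C,G} → run G
t=9: ready={A,B,C,G} → run G
t=10: ready={A,B,C,G} → run G
t=11: ready={A,B,C,G} → run G
t=12: ready={A,B,C,G} → run G
t=13: ready={A,B,C} → run A
t=14: ready={A,B,C} → run A
t=15: ready={B,C} → run C
t=16: ready={B,C} → run C
t=17: ready={B,C} → run C
t=18: ready={B,C} → run C
t=19: ready={B,C} → run C
t=20: ready={B,C} → run C
t=21: ready={B,C} → run C
t=22: ready={B,C} → run C
t=23: ready={B} → run B
t=24: ready={B} → run B
t=25: ready={B} → run B
t=26: ready={B} → run B
t=27: ready={B} → run B
t=28: (idle)
t=29: (idle)
t=30: (idle)
t=31: (idle)
t=32: (idle)
t=33: (idle)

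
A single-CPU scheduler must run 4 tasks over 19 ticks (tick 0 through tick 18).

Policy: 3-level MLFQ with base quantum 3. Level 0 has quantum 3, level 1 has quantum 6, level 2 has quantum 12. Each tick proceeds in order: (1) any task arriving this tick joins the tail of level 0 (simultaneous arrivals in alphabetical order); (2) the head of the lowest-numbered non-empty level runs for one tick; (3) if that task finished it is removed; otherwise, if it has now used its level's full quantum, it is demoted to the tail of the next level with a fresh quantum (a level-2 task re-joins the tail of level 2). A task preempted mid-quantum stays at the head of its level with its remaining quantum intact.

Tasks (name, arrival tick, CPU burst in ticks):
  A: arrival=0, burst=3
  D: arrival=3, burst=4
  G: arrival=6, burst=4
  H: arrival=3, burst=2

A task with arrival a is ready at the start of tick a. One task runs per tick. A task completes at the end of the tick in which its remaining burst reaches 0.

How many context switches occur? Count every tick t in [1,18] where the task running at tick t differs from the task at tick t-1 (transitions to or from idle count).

t=0: L0/L1/L2 = A/-/- → run A
t=1: L0/L1/L2 = A/-/- → run A
t=2: L0/L1/L2 = A/-/- → run A
t=3: L0/L1/L2 = DH/-/- → run D
t=4: L0/L1/L2 = DH/-/- → run D
t=5: L0/L1/L2 = DH/-/- → run D
t=6: L0/L1/L2 = HG/D/- → run H
t=7: L0/L1/L2 = HG/D/- → run H
t=8: L0/L1/L2 = G/D/- → run G
t=9: L0/L1/L2 = G/D/- → run G
t=10: L0/L1/L2 = G/D/- → run G
t=11: L0/L1/L2 = -/DG/- → run D
t=12: L0/L1/L2 = -/G/- → run G
t=13: (idle)
t=14: (idle)
t=15: (idle)
t=16: (idle)
t=17: (idle)
t=18: (idle)

context switches = 6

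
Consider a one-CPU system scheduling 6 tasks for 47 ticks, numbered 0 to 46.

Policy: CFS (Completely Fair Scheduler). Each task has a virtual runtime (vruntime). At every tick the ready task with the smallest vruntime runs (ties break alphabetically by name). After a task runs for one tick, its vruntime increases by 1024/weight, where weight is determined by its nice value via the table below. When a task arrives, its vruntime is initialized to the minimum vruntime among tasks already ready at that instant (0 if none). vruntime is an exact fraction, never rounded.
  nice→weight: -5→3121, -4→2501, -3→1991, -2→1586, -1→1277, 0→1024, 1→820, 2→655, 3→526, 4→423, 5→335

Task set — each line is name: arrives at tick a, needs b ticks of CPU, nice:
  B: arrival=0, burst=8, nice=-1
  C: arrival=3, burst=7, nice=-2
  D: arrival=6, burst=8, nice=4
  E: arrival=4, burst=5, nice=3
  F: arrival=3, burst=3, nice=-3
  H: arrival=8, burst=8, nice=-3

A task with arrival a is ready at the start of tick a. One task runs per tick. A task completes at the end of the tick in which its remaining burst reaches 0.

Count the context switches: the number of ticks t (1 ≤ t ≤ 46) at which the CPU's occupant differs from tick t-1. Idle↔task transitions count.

t=0: vr[B=0] → run B
t=1: vr[B=1024/1277] → run B
t=2: vr[B=2048/1277] → run B
t=3: vr[B=3072/1277 C=3072/1277 F=3072/1277] → run B
t=4: vr[B=4096/1277 C=3072/1277 E=3072/1277 F=3072/1277] → run C
t=5: vr[B=4096/1277 C=3089920/1012661 E=3072/1277 F=3072/1277] → run E
t=6: vr[B=4096/1277 C=3089920/1012661 D=3072/1277 E=1461760/335851 F=3072/1277] → run D
t=7: vr[B=4096/1277 C=3089920/1012661 D=2607104/540171 E=1461760/335851 F=3072/1277] → run F
t=8: vr[B=4096/1277 C=3089920/1012661 D=2607104/540171 E=1461760/335851 F=7424000/2542507 H=7424000/2542507] → run F
t=9: vr[B=4096/1277 C=3089920/1012661 D=2607104/540171 E=1461760/335851 F=8731648/2542507 H=7424000/2542507] → run H
t=10: vr[B=4096/1277 C=3089920/1012661 D=2607104/540171 E=1461760/335851 F=8731648/2542507 H=8731648/2542507] → run C
t=11: vr[B=4096/1277 C=3743744/1012661 D=2607104/540171 E=1461760/335851 F=8731648/2542507 H=8731648/2542507] → run B
t=12: vr[B=5120/1277 C=3743744/1012661 D=2607104/540171 E=1461760/335851 F=8731648/2542507 H=8731648/2542507] → run F
t=13: vr[B=5120/1277 C=3743744/1012661 D=2607104/540171 E=1461760/335851 H=8731648/2542507] → run H
t=14: vr[B=5120/1277 C=3743744/1012661 D=2607104/540171 E=1461760/335851 H=10039296/2542507] → run C
t=15: vr[B=5120/1277 C=4397568/1012661 D=2607104/540171 E=1461760/335851 H=10039296/2542507] → run H
t=16: vr[B=5120/1277 C=4397568/1012661 D=2607104/540171 E=1461760/335851 H=11346944/2542507] → run B
t=17: vr[B=6144/1277 C=4397568/1012661 D=2607104/540171 E=1461760/335851 H=11346944/2542507] → run C
t=18: vr[B=6144/1277 C=5051392/1012661 D=2607104/540171 E=1461760/335851 H=11346944/2542507] → run E
t=19: vr[B=6144/1277 C=5051392/1012661 D=2607104/540171 E=2115584/335851 H=11346944/2542507] → run H
t=20: vr[B=6144/1277 C=5051392/1012661 D=2607104/540171 E=2115584/335851 H=12654592/2542507] → run B
t=21: vr[B=7168/1277 C=5051392/1012661 D=2607104/540171 E=2115584/335851 H=12654592/2542507] → run D
t=22: vr[B=7168/1277 C=5051392/1012661 D=3914752/540171 E=2115584/335851 H=12654592/2542507] → run H
t=23: vr[B=7168/1277 C=5051392/1012661 D=3914752/540171 E=2115584/335851 H=13962240/2542507] → run C
t=24: vr[B=7168/1277 C=5705216/1012661 D=3914752/540171 E=2115584/335851 H=13962240/2542507] → run H
t=25: vr[B=7168/1277 C=5705216/1012661 D=3914752/540171 E=2115584/335851 H=15269888/2542507] → run B
t=26: vr[C=5705216/1012661 D=3914752/540171 E=2115584/335851 H=15269888/2542507] → run C
t=27: vr[C=6359040/1012661 D=3914752/540171 E=2115584/335851 H=15269888/2542507] → run H
t=28: vr[C=6359040/1012661 D=3914752/540171 E=2115584/335851 H=16577536/2542507] → run C
t=29: vr[D=3914752/540171 E=2115584/335851 H=16577536/2542507] → run E
t=30: vr[D=3914752/540171 E=2769408/335851 H=16577536/2542507] → run H
t=31: vr[D=3914752/540171 E=2769408/335851] → run D
t=32: vr[D=1740800/180057 E=2769408/335851] → run E
t=33: vr[D=1740800/180057 E=3423232/335851] → run D
t=34: vr[D=6530048/540171 E=3423232/335851] → run E
t=35: vr[D=6530048/540171] → run D
t=36: vr[D=7837696/540171] → run D
t=37: vr[D=3048448/180057] → run D
t=38: vr[D=10452992/540171] → run D
t=39: (idle)
t=40: (idle)
t=41: (idle)
t=42: (idle)
t=43: (idle)
t=44: (idle)
t=45: (idle)
t=46: (idle)

context switches = 32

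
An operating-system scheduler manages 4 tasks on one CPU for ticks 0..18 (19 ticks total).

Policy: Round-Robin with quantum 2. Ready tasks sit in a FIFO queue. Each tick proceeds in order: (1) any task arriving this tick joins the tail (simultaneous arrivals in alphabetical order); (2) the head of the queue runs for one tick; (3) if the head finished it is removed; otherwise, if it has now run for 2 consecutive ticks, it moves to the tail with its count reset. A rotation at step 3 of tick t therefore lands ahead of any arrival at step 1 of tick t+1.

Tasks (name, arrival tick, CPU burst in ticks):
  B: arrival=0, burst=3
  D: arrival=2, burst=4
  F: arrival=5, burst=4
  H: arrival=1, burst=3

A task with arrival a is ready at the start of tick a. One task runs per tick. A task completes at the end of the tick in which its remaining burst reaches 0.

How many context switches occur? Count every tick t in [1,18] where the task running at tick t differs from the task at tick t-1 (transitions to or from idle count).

t=0: queue=[B] q_used=0 → run B
t=1: queue=[B,H] q_used=1 → run B
t=2: queue=[H,B,D] q_used=0 → run H
t=3: queue=[H,B,D] q_used=1 → run H
t=4: queue=[B,D,H] q_used=0 → run B
t=5: queue=[D,H,F] q_used=0 → run D
t=6: queue=[D,H,F] q_used=1 → run D
t=7: queue=[H,F,D] q_used=0 → run H
t=8: queue=[F,D] q_used=0 → run F
t=9: queue=[F,D] q_used=1 → run F
t=10: queue=[D,F] q_used=0 → run D
t=11: queue=[D,F] q_used=1 → run D
t=12: queue=[F] q_used=0 → run F
t=13: queue=[F] q_used=1 → run F
t=14: (idle)
t=15: (idle)
t=16: (idle)
t=17: (idle)
t=18: (idle)

context switches = 8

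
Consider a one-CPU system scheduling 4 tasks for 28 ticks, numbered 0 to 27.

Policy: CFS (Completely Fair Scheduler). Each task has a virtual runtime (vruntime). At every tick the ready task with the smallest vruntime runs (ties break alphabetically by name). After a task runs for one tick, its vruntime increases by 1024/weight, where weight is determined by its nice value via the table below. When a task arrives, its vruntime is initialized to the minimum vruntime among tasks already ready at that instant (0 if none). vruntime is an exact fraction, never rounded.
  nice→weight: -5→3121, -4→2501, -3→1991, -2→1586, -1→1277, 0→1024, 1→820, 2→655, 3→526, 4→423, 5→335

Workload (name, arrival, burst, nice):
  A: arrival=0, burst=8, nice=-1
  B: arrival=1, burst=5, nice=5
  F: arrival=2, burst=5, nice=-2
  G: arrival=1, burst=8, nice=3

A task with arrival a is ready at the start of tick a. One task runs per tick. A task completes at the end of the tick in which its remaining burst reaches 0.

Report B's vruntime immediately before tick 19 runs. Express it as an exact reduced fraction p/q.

t=0: vr[A=0] → run A
t=1: vr[A=1024/1277 B=1024/1277 G=1024/1277] → run A
t=2: vr[A=2048/1277 B=1024/1277 F=1024/1277 G=1024/1277] → run B
t=3: vr[A=2048/1277 B=1650688/427795 F=1024/1277 G=1024/1277] → run F
t=4: vr[A=2048/1277 B=1650688/427795 F=1465856/1012661 G=1024/1277] → run G
t=5: vr[A=2048/1277 B=1650688/427795 F=1465856/1012661 G=923136/335851] → run F
t=6: vr[A=2048/1277 B=1650688/427795 F=2119680/1012661 G=923136/335851] → run A
t=7: vr[A=3072/1277 B=1650688/427795 F=2119680/1012661 G=923136/335851] → run F
t=8: vr[A=3072/1277 B=1650688/427795 F=2773504/1012661 G=923136/335851] → run A
t=9: vr[A=4096/1277 B=1650688/427795 F=2773504/1012661 G=923136/335851] → run F
t=10: vr[A=4096/1277 B=1650688/427795 F=3427328/1012661 G=923136/335851] → run G
t=11: vr[A=4096/1277 B=1650688/427795 F=3427328/1012661 G=1576960/335851] → run A
t=12: vr[A=5120/1277 B=1650688/427795 F=3427328/1012661 G=1576960/335851] → run F
t=13: vr[A=5120/1277 B=1650688/427795 G=1576960/335851] → run B
t=14: vr[A=5120/1277 B=2958336/427795 G=1576960/335851] → run A
t=15: vr[A=6144/1277 B=2958336/427795 G=1576960/335851] → run G
t=16: vr[A=6144/1277 B=2958336/427795 G=2230784/335851] → run A
t=17: vr[A=7168/1277 B=2958336/427795 G=2230784/335851] → run A
t=18: vr[B=2958336/427795 G=2230784/335851] → run G
t=19: vr[B=2958336/427795 G=2884608/335851] → run B
t=20: vr[B=4265984/427795 G=2884608/335851] → run G
t=21: vr[B=4265984/427795 G=3538432/335851] → run B
t=22: vr[B=5573632/427795 G=3538432/335851] → run G
t=23: vr[B=5573632/427795 G=4192256/335851] → run G
t=24: vr[B=5573632/427795 G=4846080/335851] → run B
t=25: vr[G=4846080/335851] → run G
t=26: (idle)
t=27: (idle)

vruntime(B, start of tick 19) = 2958336/427795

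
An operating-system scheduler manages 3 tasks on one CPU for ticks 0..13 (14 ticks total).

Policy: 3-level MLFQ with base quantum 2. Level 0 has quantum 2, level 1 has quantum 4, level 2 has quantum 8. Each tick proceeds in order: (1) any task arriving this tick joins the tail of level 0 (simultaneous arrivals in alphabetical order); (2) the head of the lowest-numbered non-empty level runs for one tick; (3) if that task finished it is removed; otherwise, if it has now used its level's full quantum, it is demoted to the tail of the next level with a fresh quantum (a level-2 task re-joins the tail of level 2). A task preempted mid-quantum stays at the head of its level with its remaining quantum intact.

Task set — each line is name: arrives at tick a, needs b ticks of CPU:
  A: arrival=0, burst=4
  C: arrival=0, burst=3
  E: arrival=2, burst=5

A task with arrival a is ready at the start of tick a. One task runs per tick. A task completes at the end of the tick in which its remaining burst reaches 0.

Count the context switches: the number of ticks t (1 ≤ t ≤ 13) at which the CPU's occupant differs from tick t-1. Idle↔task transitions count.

t=0: L0/L1/L2 = AC/-/- → run A
t=1: L0/L1/L2 = AC/-/- → run A
t=2: L0/L1/L2 = CE/A/- → run C
t=3: L0/L1/L2 = CE/A/- → run C
t=4: L0/L1/L2 = E/AC/- → run E
t=5: L0/L1/L2 = E/AC/- → run E
t=6: L0/L1/L2 = -/ACE/- → run A
t=7: L0/L1/L2 = -/ACE/- → run A
t=8: L0/L1/L2 = -/CE/- → run C
t=9: L0/L1/L2 = -/E/- → run E
t=10: L0/L1/L2 = -/E/- → run E
t=11: L0/L1/L2 = -/E/- → run E
t=12: (idle)
t=13: (idle)

context switches = 6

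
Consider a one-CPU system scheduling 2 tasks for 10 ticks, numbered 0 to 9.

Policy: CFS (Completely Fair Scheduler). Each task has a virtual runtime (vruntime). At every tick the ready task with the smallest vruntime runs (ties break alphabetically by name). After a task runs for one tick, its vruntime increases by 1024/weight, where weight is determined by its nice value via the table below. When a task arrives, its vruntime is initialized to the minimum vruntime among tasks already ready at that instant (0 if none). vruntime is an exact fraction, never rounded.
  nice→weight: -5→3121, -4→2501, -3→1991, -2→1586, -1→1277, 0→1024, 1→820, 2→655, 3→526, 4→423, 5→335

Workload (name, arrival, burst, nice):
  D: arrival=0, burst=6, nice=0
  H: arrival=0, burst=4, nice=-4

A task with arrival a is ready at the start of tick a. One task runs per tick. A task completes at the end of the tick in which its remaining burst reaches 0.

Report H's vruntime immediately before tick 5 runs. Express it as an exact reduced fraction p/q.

t=0: vr[D=0 H=0] → run D
t=1: vr[D=1 H=0] → run H
t=2: vr[D=1 H=1024/2501] → run H
t=3: vr[D=1 H=2048/2501] → run H
t=4: vr[D=1 H=3072/2501] → run D
t=5: vr[D=2 H=3072/2501] → run H
t=6: vr[D=2] → run D
t=7: vr[D=3] → run D
t=8: vr[D=4] → run D
t=9: vr[D=5] → run D

vruntime(H, start of tick 5) = 3072/2501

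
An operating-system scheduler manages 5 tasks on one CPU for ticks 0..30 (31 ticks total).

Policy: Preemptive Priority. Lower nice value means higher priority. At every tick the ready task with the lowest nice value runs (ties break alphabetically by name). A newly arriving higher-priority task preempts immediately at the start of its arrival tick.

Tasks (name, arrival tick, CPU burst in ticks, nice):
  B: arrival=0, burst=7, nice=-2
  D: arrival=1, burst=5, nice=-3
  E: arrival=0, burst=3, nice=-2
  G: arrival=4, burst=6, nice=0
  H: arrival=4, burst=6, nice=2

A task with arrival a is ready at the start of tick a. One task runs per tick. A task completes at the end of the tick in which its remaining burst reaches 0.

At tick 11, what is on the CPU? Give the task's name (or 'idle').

t=0: ready={B,E} → run B
t=1: ready={B,D,E} → run D
t=2: ready={B,D,E} → run D
t=3: ready={B,D,E} → run D
t=4: ready={B,D,E,G,H} → run D
t=5: ready={B,D,E,G,H} → run D
t=6: ready={B,E,G,H} → run B
t=7: ready={B,E,G,H} → run B
t=8: ready={B,E,G,H} → run B
t=9: ready={B,E,G,H} → run B
t=10: ready={B,E,G,H} → run B
t=11: ready={B,E,G,H} → run B
t=12: ready={E,G,H} → run E
t=13: ready={E,G,H} → run E
t=14: ready={E,G,H} → run E
t=15: ready={G,H} → run G
t=16: ready={G,H} → run G
t=17: ready={G,H} → run G
t=18: ready={G,H} → run G
t=19: ready={G,H} → run G
t=20: ready={G,H} → run G
t=21: ready={H} → run H
t=22: ready={H} → run H
t=23: ready={H} → run H
t=24: ready={H} → run H
t=25: ready={H} → run H
t=26: ready={H} → run H
t=27: (idle)
t=28: (idle)
t=29: (idle)
t=30: (idle)

running at tick 11 = B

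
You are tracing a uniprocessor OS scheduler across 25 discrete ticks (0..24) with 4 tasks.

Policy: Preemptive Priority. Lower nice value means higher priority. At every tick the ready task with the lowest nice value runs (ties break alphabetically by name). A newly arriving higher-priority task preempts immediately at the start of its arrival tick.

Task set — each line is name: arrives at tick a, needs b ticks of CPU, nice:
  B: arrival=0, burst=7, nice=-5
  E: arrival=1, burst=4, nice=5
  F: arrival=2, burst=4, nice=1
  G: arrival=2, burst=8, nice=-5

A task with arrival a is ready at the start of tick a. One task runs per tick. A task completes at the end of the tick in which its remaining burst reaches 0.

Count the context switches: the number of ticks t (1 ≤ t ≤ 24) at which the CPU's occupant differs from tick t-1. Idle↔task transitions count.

t=0: ready={B} → run B
t=1: ready={B,E} → run B
t=2: ready={B,E,F,G} → run B
t=3: ready={B,E,F,G} → run B
t=4: ready={B,E,F,G} → run B
t=5: ready={B,E,F,G} → run B
t=6: ready={B,E,F,G} → run B
t=7: ready={E,F,G} → run G
t=8: ready={E,F,G} → run G
t=9: ready={E,F,G} → run G
t=10: ready={E,F,G} → run G
t=11: ready={E,F,G} → run G
t=12: ready={E,F,G} → run G
t=13: ready={E,F,G} → run G
t=14: ready={E,F,G} → run G
t=15: ready={E,F} → run F
t=16: ready={E,F} → run F
t=17: ready={E,F} → run F
t=18: ready={E,F} → run F
t=19: ready={E} → run E
t=20: ready={E} → run E
t=21: ready={E} → run E
t=22: ready={E} → run E
t=23: (idle)
t=24: (idle)

context switches = 4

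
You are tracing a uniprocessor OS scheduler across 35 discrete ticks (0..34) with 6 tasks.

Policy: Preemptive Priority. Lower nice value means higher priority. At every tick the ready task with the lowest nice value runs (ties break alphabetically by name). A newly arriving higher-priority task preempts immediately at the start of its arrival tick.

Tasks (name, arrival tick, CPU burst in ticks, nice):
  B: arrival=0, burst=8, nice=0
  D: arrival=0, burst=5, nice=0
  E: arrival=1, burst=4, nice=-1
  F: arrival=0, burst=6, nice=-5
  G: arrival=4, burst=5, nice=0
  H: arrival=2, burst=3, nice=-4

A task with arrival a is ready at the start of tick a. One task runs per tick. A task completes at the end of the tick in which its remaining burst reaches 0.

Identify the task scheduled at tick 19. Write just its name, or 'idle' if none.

t=0: ready={B,D,F} → run F
t=1: ready={B,D,E,F} → run F
t=2: ready={B,D,E,F,H} → run F
t=3: ready={B,D,E,F,H} → run F
t=4: ready={B,D,E,F,G,H} → run F
t=5: ready={B,D,E,F,G,H} → run F
t=6: ready={B,D,E,G,H} → run H
t=7: ready={B,D,E,G,H} → run H
t=8: ready={B,D,E,G,H} → run H
t=9: ready={B,D,E,G} → run E
t=10: ready={B,D,E,G} → run E
t=11: ready={B,D,E,G} → run E
t=12: ready={B,D,E,G} → run E
t=13: ready={B,D,G} → run B
t=14: ready={B,D,G} → run B
t=15: ready={B,D,G} → run B
t=16: ready={B,D,G} → run B
t=17: ready={B,D,G} → run B
t=18: ready={B,D,G} → run B
t=19: ready={B,D,G} → run B
t=20: ready={B,D,G} → run B
t=21: ready={D,G} → run D
t=22: ready={D,G} → run D
t=23: ready={D,G} → run D
t=24: ready={D,G} → run D
t=25: ready={D,G} → run D
t=26: ready={G} → run G
t=27: ready={G} → run G
t=28: ready={G} → run G
t=29: ready={G} → run G
t=30: ready={G} → run G
t=31: (idle)
t=32: (idle)
t=33: (idle)
t=34: (idle)

running at tick 19 = B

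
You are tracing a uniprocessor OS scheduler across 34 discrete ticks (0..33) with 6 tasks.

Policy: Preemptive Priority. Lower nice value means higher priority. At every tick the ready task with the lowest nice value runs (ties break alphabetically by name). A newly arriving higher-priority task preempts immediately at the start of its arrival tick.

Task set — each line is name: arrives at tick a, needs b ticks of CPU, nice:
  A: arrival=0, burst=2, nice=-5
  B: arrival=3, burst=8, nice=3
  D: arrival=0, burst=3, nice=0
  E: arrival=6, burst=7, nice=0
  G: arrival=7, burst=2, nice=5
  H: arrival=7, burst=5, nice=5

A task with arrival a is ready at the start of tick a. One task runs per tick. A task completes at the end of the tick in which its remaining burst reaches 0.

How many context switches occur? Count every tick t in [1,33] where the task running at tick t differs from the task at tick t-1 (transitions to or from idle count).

t=0: ready={A,D} → run A
t=1: ready={A,D} → run A
t=2: ready={D} → run D
t=3: ready={B,D} → run D
t=4: ready={B,D} → run D
t=5: ready={B} → run B
t=6: ready={B,E} → run E
t=7: ready={B,E,G,H} → run E
t=8: ready={B,E,G,H} → run E
t=9: ready={B,E,G,H} → run E
t=10: ready={B,E,G,H} → run E
t=11: ready={B,E,G,H} → run E
t=12: ready={B,E,G,H} → run E
t=13: ready={B,G,H} → run B
t=14: ready={B,G,H} → run B
t=15: ready={B,G,H} → run B
t=16: ready={B,G,H} → run B
t=17: ready={B,G,H} → run B
t=18: ready={B,G,H} → run B
t=19: ready={B,G,H} → run B
t=20: ready={G,H} → run G
t=21: ready={G,H} → run G
t=22: ready={H} → run H
t=23: ready={H} → run H
t=24: ready={H} → run H
t=25: ready={H} → run H
t=26: ready={H} → run H
t=27: (idle)
t=28: (idle)
t=29: (idle)
t=30: (idle)
t=31: (idle)
t=32: (idle)
t=33: (idle)

context switches = 7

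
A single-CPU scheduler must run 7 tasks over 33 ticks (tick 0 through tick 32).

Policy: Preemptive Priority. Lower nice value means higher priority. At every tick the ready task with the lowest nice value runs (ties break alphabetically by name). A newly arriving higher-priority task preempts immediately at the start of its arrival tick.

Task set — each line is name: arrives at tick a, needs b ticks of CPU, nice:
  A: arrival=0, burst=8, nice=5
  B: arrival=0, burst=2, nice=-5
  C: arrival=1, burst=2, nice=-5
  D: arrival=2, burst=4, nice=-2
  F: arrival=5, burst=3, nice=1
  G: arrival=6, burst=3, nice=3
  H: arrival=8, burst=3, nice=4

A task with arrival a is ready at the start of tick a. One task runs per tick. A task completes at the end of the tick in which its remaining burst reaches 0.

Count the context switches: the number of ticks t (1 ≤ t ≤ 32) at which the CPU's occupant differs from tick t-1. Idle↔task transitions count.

t=0: ready={A,B} → run B
t=1: ready={A,B,C} → run B
t=2: ready={A,C,D} → run C
t=3: ready={A,C,D} → run C
t=4: ready={A,D} → run D
t=5: ready={A,D,F} → run D
t=6: ready={A,D,F,G} → run D
t=7: ready={A,D,F,G} → run D
t=8: ready={A,F,G,H} → run F
t=9: ready={A,F,G,H} → run F
t=10: ready={A,F,G,H} → run F
t=11: ready={A,G,H} → run G
t=12: ready={A,G,H} → run G
t=13: ready={A,G,H} → run G
t=14: ready={A,H} → run H
t=15: ready={A,H} → run H
t=16: ready={A,H} → run H
t=17: ready={A} → run A
t=18: ready={A} → run A
t=19: ready={A} → run A
t=20: ready={A} → run A
t=21: ready={A} → run A
t=22: ready={A} → run A
t=23: ready={A} → run A
t=24: ready={A} → run A
t=25: (idle)
t=26: (idle)
t=27: (idle)
t=28: (idle)
t=29: (idle)
t=30: (idle)
t=31: (idle)
t=32: (idle)

context switches = 7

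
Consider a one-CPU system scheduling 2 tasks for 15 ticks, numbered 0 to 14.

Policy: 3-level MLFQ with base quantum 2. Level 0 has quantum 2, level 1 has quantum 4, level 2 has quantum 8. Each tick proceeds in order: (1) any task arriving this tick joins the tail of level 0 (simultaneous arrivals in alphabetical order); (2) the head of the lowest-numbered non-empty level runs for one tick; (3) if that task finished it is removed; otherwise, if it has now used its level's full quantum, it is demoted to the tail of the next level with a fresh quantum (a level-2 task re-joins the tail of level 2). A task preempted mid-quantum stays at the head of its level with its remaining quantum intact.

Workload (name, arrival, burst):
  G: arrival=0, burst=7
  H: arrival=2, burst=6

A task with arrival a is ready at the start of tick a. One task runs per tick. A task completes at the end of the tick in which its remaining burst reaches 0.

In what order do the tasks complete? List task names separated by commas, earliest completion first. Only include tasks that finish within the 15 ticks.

t=0: L0/L1/L2 = G/-/- → run G
t=1: L0/L1/L2 = G/-/- → run G
t=2: L0/L1/L2 = H/G/- → run H
t=3: L0/L1/L2 = H/G/- → run H
t=4: L0/L1/L2 = -/GH/- → run G
t=5: L0/L1/L2 = -/GH/- → run G
t=6: L0/L1/L2 = -/GH/- → run G
t=7: L0/L1/L2 = -/GH/- → run G
t=8: L0/L1/L2 = -/H/G → run H
t=9: L0/L1/L2 = -/H/G → run H
t=10: L0/L1/L2 = -/H/G → run H
t=11: L0/L1/L2 = -/H/G → run H
t=12: L0/L1/L2 = -/-/G → run G
t=13: (idle)
t=14: (idle)

completion order = H, G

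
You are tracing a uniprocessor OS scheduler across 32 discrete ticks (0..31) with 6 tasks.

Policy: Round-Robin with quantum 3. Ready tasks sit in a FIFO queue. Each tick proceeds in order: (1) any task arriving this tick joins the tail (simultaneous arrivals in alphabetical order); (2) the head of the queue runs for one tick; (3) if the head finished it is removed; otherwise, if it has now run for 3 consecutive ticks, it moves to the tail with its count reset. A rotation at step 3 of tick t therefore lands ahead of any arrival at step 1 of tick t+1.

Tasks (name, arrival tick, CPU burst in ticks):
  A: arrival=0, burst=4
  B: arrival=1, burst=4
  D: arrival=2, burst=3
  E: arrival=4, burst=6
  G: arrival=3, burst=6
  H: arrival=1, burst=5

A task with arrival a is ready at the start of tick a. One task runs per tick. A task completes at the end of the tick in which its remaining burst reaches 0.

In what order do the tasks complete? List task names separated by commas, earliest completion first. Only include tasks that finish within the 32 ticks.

completion order = D, A, B, H, G, E

t=0: queue=[A] q_used=0 → run A
t=1: queue=[A,B,H] q_used=1 → run A
t=2: queue=[A,B,H,D] q_used=2 → run A
t=3: queue=[B,H,D,A,G] q_used=0 → run B
t=4: queue=[B,H,D,A,G,E] q_used=1 → run B
t=5: queue=[B,H,D,A,G,E] q_used=2 → run B
t=6: queue=[H,D,A,G,E,B] q_used=0 → run H
t=7: queue=[H,D,A,G,E,B] q_used=1 → run H
t=8: queue=[H,D,A,G,E,B] q_used=2 → run H
t=9: queue=[D,A,G,E,B,H] q_used=0 → run D
t=10: queue=[D,A,G,E,B,H] q_used=1 → run D
t=11: queue=[D,A,G,E,B,H] q_used=2 → run D
t=12: queue=[A,G,E,B,H] q_used=0 → run A
t=13: queue=[G,E,B,H] q_used=0 → run G
t=14: queue=[G,E,B,H] q_used=1 → run G
t=15: queue=[G,E,B,H] q_used=2 → run G
t=16: queue=[E,B,H,G] q_used=0 → run E
t=17: queue=[E,B,H,G] q_used=1 → run E
t=18: queue=[E,B,H,G] q_used=2 → run E
t=19: queue=[B,H,G,E] q_used=0 → run B
t=20: queue=[H,G,E] q_used=0 → run H
t=21: queue=[H,G,E] q_used=1 → run H
t=22: queue=[G,E] q_used=0 → run G
t=23: queue=[G,E] q_used=1 → run G
t=24: queue=[G,E] q_used=2 → run G
t=25: queue=[E] q_used=0 → run E
t=26: queue=[E] q_used=1 → run E
t=27: queue=[E] q_used=2 → run E
t=28: (idle)
t=29: (idle)
t=30: (idle)
t=31: (idle)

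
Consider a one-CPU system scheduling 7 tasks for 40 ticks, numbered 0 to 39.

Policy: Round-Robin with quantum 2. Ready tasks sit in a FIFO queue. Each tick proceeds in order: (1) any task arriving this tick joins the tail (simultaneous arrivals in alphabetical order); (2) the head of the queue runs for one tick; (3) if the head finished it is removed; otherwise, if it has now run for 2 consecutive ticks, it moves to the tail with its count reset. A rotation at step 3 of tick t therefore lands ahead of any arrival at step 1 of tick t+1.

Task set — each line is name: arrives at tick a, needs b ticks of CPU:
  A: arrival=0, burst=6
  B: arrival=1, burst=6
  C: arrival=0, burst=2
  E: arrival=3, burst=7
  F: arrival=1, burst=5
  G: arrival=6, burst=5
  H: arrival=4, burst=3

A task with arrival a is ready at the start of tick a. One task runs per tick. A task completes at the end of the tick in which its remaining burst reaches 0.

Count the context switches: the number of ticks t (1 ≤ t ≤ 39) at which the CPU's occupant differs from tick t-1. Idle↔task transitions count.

t=0: queue=[A,C] q_used=0 → run A
t=1: queue=[A,C,B,F] q_used=1 → run A
t=2: queue=[C,B,F,A] q_used=0 → run C
t=3: queue=[C,B,F,A,E] q_used=1 → run C
t=4: queue=[B,F,A,E,H] q_used=0 → run B
t=5: queue=[B,F,A,E,H] q_used=1 → run B
t=6: queue=[F,A,E,H,B,G] q_used=0 → run F
t=7: queue=[F,A,E,H,B,G] q_used=1 → run F
t=8: queue=[A,E,H,B,G,F] q_used=0 → run A
t=9: queue=[A,E,H,B,G,F] q_used=1 → run A
t=10: queue=[E,H,B,G,F,A] q_used=0 → run E
t=11: queue=[E,H,B,G,F,A] q_used=1 → run E
t=12: queue=[H,B,G,F,A,E] q_used=0 → run H
t=13: queue=[H,B,G,F,A,E] q_used=1 → run H
t=14: queue=[B,G,F,A,E,H] q_used=0 → run B
t=15: queue=[B,G,F,A,E,H] q_used=1 → run B
t=16: queue=[G,F,A,E,H,B] q_used=0 → run G
t=17: queue=[G,F,A,E,H,B] q_used=1 → run G
t=18: queue=[F,A,E,H,B,G] q_used=0 → run F
t=19: queue=[F,A,E,H,B,G] q_used=1 → run F
t=20: queue=[A,E,H,B,G,F] q_used=0 → run A
t=21: queue=[A,E,H,B,G,F] q_used=1 → run A
t=22: queue=[E,H,B,G,F] q_used=0 → run E
t=23: queue=[E,H,B,G,F] q_used=1 → run E
t=24: queue=[H,B,G,F,E] q_used=0 → run H
t=25: queue=[B,G,F,E] q_used=0 → run B
t=26: queue=[B,G,F,E] q_used=1 → run B
t=27: queue=[G,F,E] q_used=0 → run G
t=28: queue=[G,F,E] q_used=1 → run G
t=29: queue=[F,E,G] q_used=0 → run F
t=30: queue=[E,G] q_used=0 → run E
t=31: queue=[E,G] q_used=1 → run E
t=32: queue=[G,E] q_used=0 → run G
t=33: queue=[E] q_used=0 → run E
t=34: (idle)
t=35: (idle)
t=36: (idle)
t=37: (idle)
t=38: (idle)
t=39: (idle)

context switches = 19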